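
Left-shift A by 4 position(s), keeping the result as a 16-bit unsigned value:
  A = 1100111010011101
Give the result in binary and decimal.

Shift left by 4: drop the top 4 bit(s), append 4 zero(s) on the right.
  1100111010011101  ->  discard [1100], keep [111010011101], append 0000
= 1110100111010000

Answer: 1110100111010000 (59856)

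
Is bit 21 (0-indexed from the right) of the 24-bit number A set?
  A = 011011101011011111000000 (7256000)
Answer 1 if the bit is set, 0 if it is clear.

Bit 21 is the 22nd from the right.
  011011101011011111000000
    ^
That bit is 1.

Answer: 1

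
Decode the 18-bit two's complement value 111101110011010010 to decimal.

MSB is 1, so the value is negative. Find the magnitude:
1. Invert bits:  000010001100101101
2. Add 1:        000010001100101110  = 9006
3. Apply sign:   -9006

Answer: -9006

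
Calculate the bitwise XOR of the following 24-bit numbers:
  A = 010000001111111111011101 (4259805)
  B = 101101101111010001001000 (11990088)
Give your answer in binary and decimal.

Apply ^ to each column (1 where bits differ):
  010000001111111111011101
^ 101101101111010001001000
--------------------------
  111101100000101110010101

Answer: 111101100000101110010101 (16124821)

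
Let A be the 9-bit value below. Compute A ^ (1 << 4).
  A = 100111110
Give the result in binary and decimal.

Mask = 1 << 4 = 000010000
Bit 4 of A is 1; XOR with the mask flips it to 0.
  100111110
^ 000010000
-----------
  100101110

Answer: 100101110 (302)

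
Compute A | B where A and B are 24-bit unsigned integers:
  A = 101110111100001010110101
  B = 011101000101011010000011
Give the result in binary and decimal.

Apply | to each column (1 where either bit is 1):
  101110111100001010110101
| 011101000101011010000011
--------------------------
  111111111101011010110111

Answer: 111111111101011010110111 (16766647)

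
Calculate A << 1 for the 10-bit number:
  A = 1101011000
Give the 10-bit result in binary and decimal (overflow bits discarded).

Shift left by 1: drop the top 1 bit(s), append 1 zero(s) on the right.
  1101011000  ->  discard [1], keep [101011000], append 0
= 1010110000

Answer: 1010110000 (688)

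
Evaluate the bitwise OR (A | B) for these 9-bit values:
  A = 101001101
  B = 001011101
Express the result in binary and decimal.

Apply | to each column (1 where either bit is 1):
  101001101
| 001011101
-----------
  101011101

Answer: 101011101 (349)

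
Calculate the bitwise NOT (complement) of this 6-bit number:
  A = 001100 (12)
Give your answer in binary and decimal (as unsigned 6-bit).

Flip each bit (0->1, 1->0):
  001100
  110011

Answer: 110011 (51)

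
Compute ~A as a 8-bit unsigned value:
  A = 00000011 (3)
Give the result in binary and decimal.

Flip each bit (0->1, 1->0):
  00000011
  11111100

Answer: 11111100 (252)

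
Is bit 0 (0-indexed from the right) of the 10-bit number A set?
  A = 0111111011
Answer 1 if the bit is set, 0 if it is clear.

Bit 0 is the 1st from the right.
  0111111011
           ^
That bit is 1.

Answer: 1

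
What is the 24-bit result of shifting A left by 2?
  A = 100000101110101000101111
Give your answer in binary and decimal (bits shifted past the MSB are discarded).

Shift left by 2: drop the top 2 bit(s), append 2 zero(s) on the right.
  100000101110101000101111  ->  discard [10], keep [0000101110101000101111], append 00
= 000010111010100010111100

Answer: 000010111010100010111100 (764092)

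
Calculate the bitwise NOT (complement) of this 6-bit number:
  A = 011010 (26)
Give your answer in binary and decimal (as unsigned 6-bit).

Flip each bit (0->1, 1->0):
  011010
  100101

Answer: 100101 (37)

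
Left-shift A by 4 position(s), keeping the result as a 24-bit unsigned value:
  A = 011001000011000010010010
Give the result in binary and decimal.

Shift left by 4: drop the top 4 bit(s), append 4 zero(s) on the right.
  011001000011000010010010  ->  discard [0110], keep [01000011000010010010], append 0000
= 010000110000100100100000

Answer: 010000110000100100100000 (4393248)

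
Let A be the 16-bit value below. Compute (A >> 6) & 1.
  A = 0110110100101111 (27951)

Bit 6 is the 7th from the right.
  0110110100101111
           ^
That bit is 0.

Answer: 0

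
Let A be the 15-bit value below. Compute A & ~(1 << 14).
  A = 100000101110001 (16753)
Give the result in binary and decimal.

Mask = ~(1 << 14) = 011111111111111
Bit 14 of A is 1, so AND-ing with the mask clears it to 0.
  100000101110001
& 011111111111111
-----------------
  000000101110001

Answer: 000000101110001 (369)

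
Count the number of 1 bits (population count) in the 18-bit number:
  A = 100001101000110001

100001101000110001
1-bits at positions (from bit 0 = LSB): 0, 4, 5, 9, 11, 12, 17
Count = 7

Answer: 7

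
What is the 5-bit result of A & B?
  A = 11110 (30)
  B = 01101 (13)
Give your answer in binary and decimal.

Apply & to each column (1 only where both bits are 1):
  11110
& 01101
-------
  01100

Answer: 01100 (12)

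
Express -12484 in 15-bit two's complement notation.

1. Binary of +12484:  011000011000100
2. Invert bits:     100111100111011
3. Add 1:           100111100111100

Answer: 100111100111100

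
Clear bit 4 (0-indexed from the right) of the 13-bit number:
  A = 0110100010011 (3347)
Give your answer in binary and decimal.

Mask = ~(1 << 4) = 1111111101111
Bit 4 of A is 1, so AND-ing with the mask clears it to 0.
  0110100010011
& 1111111101111
---------------
  0110100000011

Answer: 0110100000011 (3331)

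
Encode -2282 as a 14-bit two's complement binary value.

1. Binary of +2282:  00100011101010
2. Invert bits:     11011100010101
3. Add 1:           11011100010110

Answer: 11011100010110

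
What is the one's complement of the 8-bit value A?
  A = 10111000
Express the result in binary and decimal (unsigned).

Flip each bit (0->1, 1->0):
  10111000
  01000111

Answer: 01000111 (71)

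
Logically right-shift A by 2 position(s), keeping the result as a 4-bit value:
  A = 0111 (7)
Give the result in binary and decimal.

Logical shift right by 2: drop the bottom 2 bit(s), prepend 2 zero(s) on the left.
  0111  ->  keep [01], discard [11], prepend 00
= 0001

Answer: 0001 (1)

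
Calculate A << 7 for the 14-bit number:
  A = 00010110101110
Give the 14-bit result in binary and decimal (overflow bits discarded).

Shift left by 7: drop the top 7 bit(s), append 7 zero(s) on the right.
  00010110101110  ->  discard [0001011], keep [0101110], append 0000000
= 01011100000000

Answer: 01011100000000 (5888)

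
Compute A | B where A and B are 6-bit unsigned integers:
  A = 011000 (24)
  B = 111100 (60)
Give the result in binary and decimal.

Apply | to each column (1 where either bit is 1):
  011000
| 111100
--------
  111100

Answer: 111100 (60)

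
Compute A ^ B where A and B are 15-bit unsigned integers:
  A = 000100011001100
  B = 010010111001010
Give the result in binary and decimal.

Apply ^ to each column (1 where bits differ):
  000100011001100
^ 010010111001010
-----------------
  010110100000110

Answer: 010110100000110 (11526)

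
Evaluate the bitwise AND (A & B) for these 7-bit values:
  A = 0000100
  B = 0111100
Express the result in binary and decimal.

Apply & to each column (1 only where both bits are 1):
  0000100
& 0111100
---------
  0000100

Answer: 0000100 (4)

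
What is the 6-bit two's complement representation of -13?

1. Binary of +13:  001101
2. Invert bits:     110010
3. Add 1:           110011

Answer: 110011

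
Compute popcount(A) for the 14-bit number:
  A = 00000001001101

00000001001101
1-bits at positions (from bit 0 = LSB): 0, 2, 3, 6
Count = 4

Answer: 4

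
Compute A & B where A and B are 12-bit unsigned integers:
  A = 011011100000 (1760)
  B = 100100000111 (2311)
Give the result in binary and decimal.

Apply & to each column (1 only where both bits are 1):
  011011100000
& 100100000111
--------------
  000000000000

Answer: 000000000000 (0)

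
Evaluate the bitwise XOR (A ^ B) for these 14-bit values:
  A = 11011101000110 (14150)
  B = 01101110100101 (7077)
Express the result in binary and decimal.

Apply ^ to each column (1 where bits differ):
  11011101000110
^ 01101110100101
----------------
  10110011100011

Answer: 10110011100011 (11491)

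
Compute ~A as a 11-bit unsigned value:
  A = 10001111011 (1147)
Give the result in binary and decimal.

Flip each bit (0->1, 1->0):
  10001111011
  01110000100

Answer: 01110000100 (900)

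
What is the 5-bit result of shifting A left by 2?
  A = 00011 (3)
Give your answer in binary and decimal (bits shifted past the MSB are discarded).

Shift left by 2: drop the top 2 bit(s), append 2 zero(s) on the right.
  00011  ->  discard [00], keep [011], append 00
= 01100

Answer: 01100 (12)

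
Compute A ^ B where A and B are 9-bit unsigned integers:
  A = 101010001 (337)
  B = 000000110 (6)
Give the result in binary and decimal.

Apply ^ to each column (1 where bits differ):
  101010001
^ 000000110
-----------
  101010111

Answer: 101010111 (343)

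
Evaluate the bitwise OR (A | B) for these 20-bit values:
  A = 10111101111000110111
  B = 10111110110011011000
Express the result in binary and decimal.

Apply | to each column (1 where either bit is 1):
  10111101111000110111
| 10111110110011011000
----------------------
  10111111111011111111

Answer: 10111111111011111111 (786175)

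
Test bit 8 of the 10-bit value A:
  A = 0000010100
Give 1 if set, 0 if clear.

Bit 8 is the 9th from the right.
  0000010100
   ^
That bit is 0.

Answer: 0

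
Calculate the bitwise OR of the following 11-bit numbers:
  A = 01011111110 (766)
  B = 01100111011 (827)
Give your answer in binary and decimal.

Apply | to each column (1 where either bit is 1):
  01011111110
| 01100111011
-------------
  01111111111

Answer: 01111111111 (1023)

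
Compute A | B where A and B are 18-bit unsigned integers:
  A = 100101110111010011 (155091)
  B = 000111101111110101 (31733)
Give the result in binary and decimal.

Apply | to each column (1 where either bit is 1):
  100101110111010011
| 000111101111110101
--------------------
  100111111111110111

Answer: 100111111111110111 (163831)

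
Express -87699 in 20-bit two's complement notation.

1. Binary of +87699:  00010101011010010011
2. Invert bits:     11101010100101101100
3. Add 1:           11101010100101101101

Answer: 11101010100101101101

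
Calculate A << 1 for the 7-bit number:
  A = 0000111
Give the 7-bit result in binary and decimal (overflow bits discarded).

Shift left by 1: drop the top 1 bit(s), append 1 zero(s) on the right.
  0000111  ->  discard [0], keep [000111], append 0
= 0001110

Answer: 0001110 (14)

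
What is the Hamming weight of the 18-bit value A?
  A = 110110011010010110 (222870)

110110011010010110
1-bits at positions (from bit 0 = LSB): 1, 2, 4, 7, 9, 10, 13, 14, 16, 17
Count = 10

Answer: 10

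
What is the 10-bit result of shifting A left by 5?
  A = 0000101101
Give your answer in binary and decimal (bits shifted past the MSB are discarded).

Shift left by 5: drop the top 5 bit(s), append 5 zero(s) on the right.
  0000101101  ->  discard [00001], keep [01101], append 00000
= 0110100000

Answer: 0110100000 (416)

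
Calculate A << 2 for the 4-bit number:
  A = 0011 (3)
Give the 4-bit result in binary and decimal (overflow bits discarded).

Shift left by 2: drop the top 2 bit(s), append 2 zero(s) on the right.
  0011  ->  discard [00], keep [11], append 00
= 1100

Answer: 1100 (12)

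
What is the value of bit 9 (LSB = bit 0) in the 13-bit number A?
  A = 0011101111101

Bit 9 is the 10th from the right.
  0011101111101
     ^
That bit is 1.

Answer: 1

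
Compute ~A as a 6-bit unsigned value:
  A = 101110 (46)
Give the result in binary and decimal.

Flip each bit (0->1, 1->0):
  101110
  010001

Answer: 010001 (17)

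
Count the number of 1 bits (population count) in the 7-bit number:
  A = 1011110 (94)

1011110
1-bits at positions (from bit 0 = LSB): 1, 2, 3, 4, 6
Count = 5

Answer: 5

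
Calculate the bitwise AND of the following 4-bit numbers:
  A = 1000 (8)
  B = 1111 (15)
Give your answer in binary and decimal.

Apply & to each column (1 only where both bits are 1):
  1000
& 1111
------
  1000

Answer: 1000 (8)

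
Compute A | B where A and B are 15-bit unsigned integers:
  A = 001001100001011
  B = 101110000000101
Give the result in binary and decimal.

Apply | to each column (1 where either bit is 1):
  001001100001011
| 101110000000101
-----------------
  101111100001111

Answer: 101111100001111 (24335)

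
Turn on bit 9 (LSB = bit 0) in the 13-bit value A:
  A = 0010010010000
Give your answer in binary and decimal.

Mask = 1 << 9 = 0001000000000
Bit 9 of A is 0, so OR-ing with the mask flips it to 1.
  0010010010000
| 0001000000000
---------------
  0011010010000

Answer: 0011010010000 (1680)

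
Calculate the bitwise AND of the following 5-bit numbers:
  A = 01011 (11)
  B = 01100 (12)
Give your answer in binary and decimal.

Apply & to each column (1 only where both bits are 1):
  01011
& 01100
-------
  01000

Answer: 01000 (8)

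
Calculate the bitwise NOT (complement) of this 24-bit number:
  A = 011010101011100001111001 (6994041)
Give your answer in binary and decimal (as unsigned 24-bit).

Flip each bit (0->1, 1->0):
  011010101011100001111001
  100101010100011110000110

Answer: 100101010100011110000110 (9783174)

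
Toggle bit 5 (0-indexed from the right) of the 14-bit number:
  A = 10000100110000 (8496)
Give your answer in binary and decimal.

Mask = 1 << 5 = 00000000100000
Bit 5 of A is 1; XOR with the mask flips it to 0.
  10000100110000
^ 00000000100000
----------------
  10000100010000

Answer: 10000100010000 (8464)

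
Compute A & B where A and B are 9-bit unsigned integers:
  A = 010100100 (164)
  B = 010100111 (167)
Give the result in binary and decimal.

Apply & to each column (1 only where both bits are 1):
  010100100
& 010100111
-----------
  010100100

Answer: 010100100 (164)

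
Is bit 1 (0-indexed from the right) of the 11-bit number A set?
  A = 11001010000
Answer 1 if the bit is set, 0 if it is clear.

Bit 1 is the 2nd from the right.
  11001010000
           ^
That bit is 0.

Answer: 0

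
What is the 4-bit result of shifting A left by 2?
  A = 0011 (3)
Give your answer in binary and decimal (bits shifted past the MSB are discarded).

Shift left by 2: drop the top 2 bit(s), append 2 zero(s) on the right.
  0011  ->  discard [00], keep [11], append 00
= 1100

Answer: 1100 (12)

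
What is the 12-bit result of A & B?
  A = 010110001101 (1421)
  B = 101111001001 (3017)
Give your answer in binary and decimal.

Apply & to each column (1 only where both bits are 1):
  010110001101
& 101111001001
--------------
  000110001001

Answer: 000110001001 (393)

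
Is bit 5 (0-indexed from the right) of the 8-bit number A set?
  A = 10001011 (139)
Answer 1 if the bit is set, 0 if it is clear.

Bit 5 is the 6th from the right.
  10001011
    ^
That bit is 0.

Answer: 0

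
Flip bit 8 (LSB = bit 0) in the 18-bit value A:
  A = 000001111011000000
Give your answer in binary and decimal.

Mask = 1 << 8 = 000000000100000000
Bit 8 of A is 0; XOR with the mask flips it to 1.
  000001111011000000
^ 000000000100000000
--------------------
  000001111111000000

Answer: 000001111111000000 (8128)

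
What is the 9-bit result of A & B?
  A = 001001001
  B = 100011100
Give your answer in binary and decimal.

Apply & to each column (1 only where both bits are 1):
  001001001
& 100011100
-----------
  000001000

Answer: 000001000 (8)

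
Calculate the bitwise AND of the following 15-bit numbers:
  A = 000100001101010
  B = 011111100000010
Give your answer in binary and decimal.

Apply & to each column (1 only where both bits are 1):
  000100001101010
& 011111100000010
-----------------
  000100000000010

Answer: 000100000000010 (2050)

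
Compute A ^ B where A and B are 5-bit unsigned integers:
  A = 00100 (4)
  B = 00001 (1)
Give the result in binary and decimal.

Apply ^ to each column (1 where bits differ):
  00100
^ 00001
-------
  00101

Answer: 00101 (5)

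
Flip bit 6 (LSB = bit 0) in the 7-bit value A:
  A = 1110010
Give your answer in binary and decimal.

Mask = 1 << 6 = 1000000
Bit 6 of A is 1; XOR with the mask flips it to 0.
  1110010
^ 1000000
---------
  0110010

Answer: 0110010 (50)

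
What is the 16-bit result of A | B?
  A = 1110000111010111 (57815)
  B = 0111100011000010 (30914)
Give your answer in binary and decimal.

Apply | to each column (1 where either bit is 1):
  1110000111010111
| 0111100011000010
------------------
  1111100111010111

Answer: 1111100111010111 (63959)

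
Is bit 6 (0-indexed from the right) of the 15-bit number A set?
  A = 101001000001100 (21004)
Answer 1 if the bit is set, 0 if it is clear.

Bit 6 is the 7th from the right.
  101001000001100
          ^
That bit is 0.

Answer: 0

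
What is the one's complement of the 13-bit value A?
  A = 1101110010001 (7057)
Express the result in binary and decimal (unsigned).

Flip each bit (0->1, 1->0):
  1101110010001
  0010001101110

Answer: 0010001101110 (1134)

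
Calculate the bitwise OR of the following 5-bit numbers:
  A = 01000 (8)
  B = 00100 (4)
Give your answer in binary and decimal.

Apply | to each column (1 where either bit is 1):
  01000
| 00100
-------
  01100

Answer: 01100 (12)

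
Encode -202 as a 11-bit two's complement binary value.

1. Binary of +202:  00011001010
2. Invert bits:     11100110101
3. Add 1:           11100110110

Answer: 11100110110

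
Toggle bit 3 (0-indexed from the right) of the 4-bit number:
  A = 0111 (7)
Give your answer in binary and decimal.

Mask = 1 << 3 = 1000
Bit 3 of A is 0; XOR with the mask flips it to 1.
  0111
^ 1000
------
  1111

Answer: 1111 (15)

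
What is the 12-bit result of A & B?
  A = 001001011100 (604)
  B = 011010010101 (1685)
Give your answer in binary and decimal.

Apply & to each column (1 only where both bits are 1):
  001001011100
& 011010010101
--------------
  001000010100

Answer: 001000010100 (532)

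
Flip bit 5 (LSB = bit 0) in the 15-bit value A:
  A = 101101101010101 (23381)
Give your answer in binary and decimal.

Mask = 1 << 5 = 000000000100000
Bit 5 of A is 0; XOR with the mask flips it to 1.
  101101101010101
^ 000000000100000
-----------------
  101101101110101

Answer: 101101101110101 (23413)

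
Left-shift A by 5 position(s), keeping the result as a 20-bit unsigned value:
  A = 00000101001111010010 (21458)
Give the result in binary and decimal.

Shift left by 5: drop the top 5 bit(s), append 5 zero(s) on the right.
  00000101001111010010  ->  discard [00000], keep [101001111010010], append 00000
= 10100111101001000000

Answer: 10100111101001000000 (686656)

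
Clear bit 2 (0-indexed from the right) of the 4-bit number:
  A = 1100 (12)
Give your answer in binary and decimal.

Mask = ~(1 << 2) = 1011
Bit 2 of A is 1, so AND-ing with the mask clears it to 0.
  1100
& 1011
------
  1000

Answer: 1000 (8)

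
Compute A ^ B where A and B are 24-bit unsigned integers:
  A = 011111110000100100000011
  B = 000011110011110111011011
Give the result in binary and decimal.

Apply ^ to each column (1 where bits differ):
  011111110000100100000011
^ 000011110011110111011011
--------------------------
  011100000011010011011000

Answer: 011100000011010011011000 (7353560)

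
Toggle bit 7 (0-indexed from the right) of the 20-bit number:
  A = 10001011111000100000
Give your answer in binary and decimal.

Mask = 1 << 7 = 00000000000010000000
Bit 7 of A is 0; XOR with the mask flips it to 1.
  10001011111000100000
^ 00000000000010000000
----------------------
  10001011111010100000

Answer: 10001011111010100000 (573088)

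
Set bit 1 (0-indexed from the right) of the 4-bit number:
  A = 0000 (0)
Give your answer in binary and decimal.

Mask = 1 << 1 = 0010
Bit 1 of A is 0, so OR-ing with the mask flips it to 1.
  0000
| 0010
------
  0010

Answer: 0010 (2)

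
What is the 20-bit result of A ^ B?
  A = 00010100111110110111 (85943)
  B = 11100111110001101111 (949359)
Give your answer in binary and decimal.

Apply ^ to each column (1 where bits differ):
  00010100111110110111
^ 11100111110001101111
----------------------
  11110011001111011000

Answer: 11110011001111011000 (996312)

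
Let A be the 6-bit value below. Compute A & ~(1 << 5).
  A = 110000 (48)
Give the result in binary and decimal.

Mask = ~(1 << 5) = 011111
Bit 5 of A is 1, so AND-ing with the mask clears it to 0.
  110000
& 011111
--------
  010000

Answer: 010000 (16)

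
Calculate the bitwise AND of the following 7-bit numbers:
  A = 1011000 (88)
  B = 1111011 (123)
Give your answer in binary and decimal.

Apply & to each column (1 only where both bits are 1):
  1011000
& 1111011
---------
  1011000

Answer: 1011000 (88)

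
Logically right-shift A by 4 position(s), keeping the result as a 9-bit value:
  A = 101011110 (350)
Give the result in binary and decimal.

Logical shift right by 4: drop the bottom 4 bit(s), prepend 4 zero(s) on the left.
  101011110  ->  keep [10101], discard [1110], prepend 0000
= 000010101

Answer: 000010101 (21)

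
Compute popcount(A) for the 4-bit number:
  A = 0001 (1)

0001
1-bits at positions (from bit 0 = LSB): 0
Count = 1

Answer: 1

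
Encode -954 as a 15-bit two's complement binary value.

1. Binary of +954:  000001110111010
2. Invert bits:     111110001000101
3. Add 1:           111110001000110

Answer: 111110001000110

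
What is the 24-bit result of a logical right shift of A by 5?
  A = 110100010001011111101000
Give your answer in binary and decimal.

Logical shift right by 5: drop the bottom 5 bit(s), prepend 5 zero(s) on the left.
  110100010001011111101000  ->  keep [1101000100010111111], discard [01000], prepend 00000
= 000001101000100010111111

Answer: 000001101000100010111111 (428223)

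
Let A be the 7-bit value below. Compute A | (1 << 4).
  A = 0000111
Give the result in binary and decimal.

Mask = 1 << 4 = 0010000
Bit 4 of A is 0, so OR-ing with the mask flips it to 1.
  0000111
| 0010000
---------
  0010111

Answer: 0010111 (23)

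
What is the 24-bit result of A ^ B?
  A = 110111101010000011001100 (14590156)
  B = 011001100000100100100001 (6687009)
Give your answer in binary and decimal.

Apply ^ to each column (1 where bits differ):
  110111101010000011001100
^ 011001100000100100100001
--------------------------
  101110001010100111101101

Answer: 101110001010100111101101 (12102125)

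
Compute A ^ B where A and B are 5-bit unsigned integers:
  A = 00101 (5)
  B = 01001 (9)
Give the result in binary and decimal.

Apply ^ to each column (1 where bits differ):
  00101
^ 01001
-------
  01100

Answer: 01100 (12)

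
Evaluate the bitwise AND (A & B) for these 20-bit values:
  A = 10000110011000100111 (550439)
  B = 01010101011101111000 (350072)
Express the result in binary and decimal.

Apply & to each column (1 only where both bits are 1):
  10000110011000100111
& 01010101011101111000
----------------------
  00000100011000100000

Answer: 00000100011000100000 (17952)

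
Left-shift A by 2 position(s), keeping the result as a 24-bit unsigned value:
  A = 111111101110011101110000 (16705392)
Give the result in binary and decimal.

Shift left by 2: drop the top 2 bit(s), append 2 zero(s) on the right.
  111111101110011101110000  ->  discard [11], keep [1111101110011101110000], append 00
= 111110111001110111000000

Answer: 111110111001110111000000 (16489920)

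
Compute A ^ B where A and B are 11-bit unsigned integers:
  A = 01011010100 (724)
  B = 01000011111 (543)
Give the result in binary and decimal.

Apply ^ to each column (1 where bits differ):
  01011010100
^ 01000011111
-------------
  00011001011

Answer: 00011001011 (203)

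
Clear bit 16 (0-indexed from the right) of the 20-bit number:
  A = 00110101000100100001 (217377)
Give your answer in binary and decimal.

Mask = ~(1 << 16) = 11101111111111111111
Bit 16 of A is 1, so AND-ing with the mask clears it to 0.
  00110101000100100001
& 11101111111111111111
----------------------
  00100101000100100001

Answer: 00100101000100100001 (151841)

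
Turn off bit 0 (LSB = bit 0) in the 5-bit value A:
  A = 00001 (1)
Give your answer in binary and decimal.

Mask = ~(1 << 0) = 11110
Bit 0 of A is 1, so AND-ing with the mask clears it to 0.
  00001
& 11110
-------
  00000

Answer: 00000 (0)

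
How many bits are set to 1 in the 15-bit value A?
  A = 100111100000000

100111100000000
1-bits at positions (from bit 0 = LSB): 8, 9, 10, 11, 14
Count = 5

Answer: 5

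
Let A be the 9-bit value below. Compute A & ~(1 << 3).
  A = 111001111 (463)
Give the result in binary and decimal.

Mask = ~(1 << 3) = 111110111
Bit 3 of A is 1, so AND-ing with the mask clears it to 0.
  111001111
& 111110111
-----------
  111000111

Answer: 111000111 (455)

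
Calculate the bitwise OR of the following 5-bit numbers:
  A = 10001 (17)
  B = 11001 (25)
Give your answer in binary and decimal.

Apply | to each column (1 where either bit is 1):
  10001
| 11001
-------
  11001

Answer: 11001 (25)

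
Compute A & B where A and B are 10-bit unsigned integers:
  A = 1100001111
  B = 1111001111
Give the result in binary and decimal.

Apply & to each column (1 only where both bits are 1):
  1100001111
& 1111001111
------------
  1100001111

Answer: 1100001111 (783)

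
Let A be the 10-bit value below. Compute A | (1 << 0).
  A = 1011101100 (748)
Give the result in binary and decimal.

Mask = 1 << 0 = 0000000001
Bit 0 of A is 0, so OR-ing with the mask flips it to 1.
  1011101100
| 0000000001
------------
  1011101101

Answer: 1011101101 (749)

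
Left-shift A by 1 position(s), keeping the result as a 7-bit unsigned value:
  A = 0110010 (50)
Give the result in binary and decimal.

Shift left by 1: drop the top 1 bit(s), append 1 zero(s) on the right.
  0110010  ->  discard [0], keep [110010], append 0
= 1100100

Answer: 1100100 (100)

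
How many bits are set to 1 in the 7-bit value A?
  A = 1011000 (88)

1011000
1-bits at positions (from bit 0 = LSB): 3, 4, 6
Count = 3

Answer: 3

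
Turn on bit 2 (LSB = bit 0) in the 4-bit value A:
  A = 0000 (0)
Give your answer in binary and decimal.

Mask = 1 << 2 = 0100
Bit 2 of A is 0, so OR-ing with the mask flips it to 1.
  0000
| 0100
------
  0100

Answer: 0100 (4)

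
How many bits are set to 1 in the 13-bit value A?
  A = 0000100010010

0000100010010
1-bits at positions (from bit 0 = LSB): 1, 4, 8
Count = 3

Answer: 3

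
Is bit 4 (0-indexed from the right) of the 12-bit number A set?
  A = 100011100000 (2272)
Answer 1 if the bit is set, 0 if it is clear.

Bit 4 is the 5th from the right.
  100011100000
         ^
That bit is 0.

Answer: 0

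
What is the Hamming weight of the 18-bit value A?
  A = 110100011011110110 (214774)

110100011011110110
1-bits at positions (from bit 0 = LSB): 1, 2, 4, 5, 6, 7, 9, 10, 14, 16, 17
Count = 11

Answer: 11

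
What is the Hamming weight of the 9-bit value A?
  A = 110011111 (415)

110011111
1-bits at positions (from bit 0 = LSB): 0, 1, 2, 3, 4, 7, 8
Count = 7

Answer: 7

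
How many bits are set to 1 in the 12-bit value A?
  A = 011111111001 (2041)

011111111001
1-bits at positions (from bit 0 = LSB): 0, 3, 4, 5, 6, 7, 8, 9, 10
Count = 9

Answer: 9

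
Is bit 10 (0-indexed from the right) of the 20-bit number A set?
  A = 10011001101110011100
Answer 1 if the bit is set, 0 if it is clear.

Bit 10 is the 11th from the right.
  10011001101110011100
           ^
That bit is 0.

Answer: 0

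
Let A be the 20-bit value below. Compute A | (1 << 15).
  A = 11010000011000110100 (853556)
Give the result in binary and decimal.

Mask = 1 << 15 = 00001000000000000000
Bit 15 of A is 0, so OR-ing with the mask flips it to 1.
  11010000011000110100
| 00001000000000000000
----------------------
  11011000011000110100

Answer: 11011000011000110100 (886324)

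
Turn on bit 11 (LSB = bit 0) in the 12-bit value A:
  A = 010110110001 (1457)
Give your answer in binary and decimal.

Mask = 1 << 11 = 100000000000
Bit 11 of A is 0, so OR-ing with the mask flips it to 1.
  010110110001
| 100000000000
--------------
  110110110001

Answer: 110110110001 (3505)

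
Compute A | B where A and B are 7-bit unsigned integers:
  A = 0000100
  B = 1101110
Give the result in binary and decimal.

Apply | to each column (1 where either bit is 1):
  0000100
| 1101110
---------
  1101110

Answer: 1101110 (110)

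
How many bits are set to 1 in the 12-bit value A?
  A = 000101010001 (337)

000101010001
1-bits at positions (from bit 0 = LSB): 0, 4, 6, 8
Count = 4

Answer: 4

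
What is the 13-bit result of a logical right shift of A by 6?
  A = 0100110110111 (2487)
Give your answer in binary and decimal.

Logical shift right by 6: drop the bottom 6 bit(s), prepend 6 zero(s) on the left.
  0100110110111  ->  keep [0100110], discard [110111], prepend 000000
= 0000000100110

Answer: 0000000100110 (38)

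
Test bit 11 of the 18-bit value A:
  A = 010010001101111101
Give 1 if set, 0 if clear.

Bit 11 is the 12th from the right.
  010010001101111101
        ^
That bit is 0.

Answer: 0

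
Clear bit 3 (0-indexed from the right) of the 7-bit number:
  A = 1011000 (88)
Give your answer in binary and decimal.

Mask = ~(1 << 3) = 1110111
Bit 3 of A is 1, so AND-ing with the mask clears it to 0.
  1011000
& 1110111
---------
  1010000

Answer: 1010000 (80)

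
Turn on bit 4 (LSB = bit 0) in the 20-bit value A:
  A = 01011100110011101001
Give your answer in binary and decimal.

Mask = 1 << 4 = 00000000000000010000
Bit 4 of A is 0, so OR-ing with the mask flips it to 1.
  01011100110011101001
| 00000000000000010000
----------------------
  01011100110011111001

Answer: 01011100110011111001 (380153)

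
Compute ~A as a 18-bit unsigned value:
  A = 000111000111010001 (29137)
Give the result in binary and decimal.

Flip each bit (0->1, 1->0):
  000111000111010001
  111000111000101110

Answer: 111000111000101110 (233006)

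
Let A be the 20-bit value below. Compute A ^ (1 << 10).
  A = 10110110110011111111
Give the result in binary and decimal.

Mask = 1 << 10 = 00000000010000000000
Bit 10 of A is 1; XOR with the mask flips it to 0.
  10110110110011111111
^ 00000000010000000000
----------------------
  10110110100011111111

Answer: 10110110100011111111 (747775)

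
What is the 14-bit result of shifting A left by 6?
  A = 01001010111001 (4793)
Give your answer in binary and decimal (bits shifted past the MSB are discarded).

Shift left by 6: drop the top 6 bit(s), append 6 zero(s) on the right.
  01001010111001  ->  discard [010010], keep [10111001], append 000000
= 10111001000000

Answer: 10111001000000 (11840)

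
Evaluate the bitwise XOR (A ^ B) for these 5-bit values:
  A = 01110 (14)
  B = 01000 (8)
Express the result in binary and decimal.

Apply ^ to each column (1 where bits differ):
  01110
^ 01000
-------
  00110

Answer: 00110 (6)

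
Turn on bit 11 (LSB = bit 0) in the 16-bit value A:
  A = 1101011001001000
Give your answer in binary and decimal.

Mask = 1 << 11 = 0000100000000000
Bit 11 of A is 0, so OR-ing with the mask flips it to 1.
  1101011001001000
| 0000100000000000
------------------
  1101111001001000

Answer: 1101111001001000 (56904)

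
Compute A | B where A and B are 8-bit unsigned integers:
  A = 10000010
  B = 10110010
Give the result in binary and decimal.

Apply | to each column (1 where either bit is 1):
  10000010
| 10110010
----------
  10110010

Answer: 10110010 (178)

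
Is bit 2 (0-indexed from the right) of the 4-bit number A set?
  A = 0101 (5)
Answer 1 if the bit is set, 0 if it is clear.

Bit 2 is the 3rd from the right.
  0101
   ^
That bit is 1.

Answer: 1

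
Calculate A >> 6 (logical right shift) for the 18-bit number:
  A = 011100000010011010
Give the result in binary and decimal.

Logical shift right by 6: drop the bottom 6 bit(s), prepend 6 zero(s) on the left.
  011100000010011010  ->  keep [011100000010], discard [011010], prepend 000000
= 000000011100000010

Answer: 000000011100000010 (1794)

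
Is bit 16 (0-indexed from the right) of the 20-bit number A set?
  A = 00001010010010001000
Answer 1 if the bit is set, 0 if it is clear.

Bit 16 is the 17th from the right.
  00001010010010001000
     ^
That bit is 0.

Answer: 0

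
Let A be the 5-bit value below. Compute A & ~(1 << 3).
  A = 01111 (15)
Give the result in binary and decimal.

Mask = ~(1 << 3) = 10111
Bit 3 of A is 1, so AND-ing with the mask clears it to 0.
  01111
& 10111
-------
  00111

Answer: 00111 (7)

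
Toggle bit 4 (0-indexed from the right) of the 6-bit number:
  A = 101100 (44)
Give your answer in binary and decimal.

Mask = 1 << 4 = 010000
Bit 4 of A is 0; XOR with the mask flips it to 1.
  101100
^ 010000
--------
  111100

Answer: 111100 (60)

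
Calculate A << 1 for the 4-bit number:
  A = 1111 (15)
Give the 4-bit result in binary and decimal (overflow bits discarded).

Shift left by 1: drop the top 1 bit(s), append 1 zero(s) on the right.
  1111  ->  discard [1], keep [111], append 0
= 1110

Answer: 1110 (14)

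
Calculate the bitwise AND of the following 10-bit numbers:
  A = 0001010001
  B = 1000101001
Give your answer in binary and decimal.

Apply & to each column (1 only where both bits are 1):
  0001010001
& 1000101001
------------
  0000000001

Answer: 0000000001 (1)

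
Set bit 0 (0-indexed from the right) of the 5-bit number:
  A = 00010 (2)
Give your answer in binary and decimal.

Mask = 1 << 0 = 00001
Bit 0 of A is 0, so OR-ing with the mask flips it to 1.
  00010
| 00001
-------
  00011

Answer: 00011 (3)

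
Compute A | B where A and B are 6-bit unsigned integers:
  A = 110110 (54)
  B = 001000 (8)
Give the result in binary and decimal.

Apply | to each column (1 where either bit is 1):
  110110
| 001000
--------
  111110

Answer: 111110 (62)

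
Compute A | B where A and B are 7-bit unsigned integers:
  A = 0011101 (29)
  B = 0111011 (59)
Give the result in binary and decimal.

Apply | to each column (1 where either bit is 1):
  0011101
| 0111011
---------
  0111111

Answer: 0111111 (63)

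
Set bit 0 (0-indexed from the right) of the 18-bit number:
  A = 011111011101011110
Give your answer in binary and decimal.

Mask = 1 << 0 = 000000000000000001
Bit 0 of A is 0, so OR-ing with the mask flips it to 1.
  011111011101011110
| 000000000000000001
--------------------
  011111011101011111

Answer: 011111011101011111 (128863)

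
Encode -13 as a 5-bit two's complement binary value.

1. Binary of +13:  01101
2. Invert bits:     10010
3. Add 1:           10011

Answer: 10011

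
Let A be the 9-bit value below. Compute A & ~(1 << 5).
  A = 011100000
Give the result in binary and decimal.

Mask = ~(1 << 5) = 111011111
Bit 5 of A is 1, so AND-ing with the mask clears it to 0.
  011100000
& 111011111
-----------
  011000000

Answer: 011000000 (192)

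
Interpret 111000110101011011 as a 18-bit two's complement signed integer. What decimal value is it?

MSB is 1, so the value is negative. Find the magnitude:
1. Invert bits:  000111001010100100
2. Add 1:        000111001010100101  = 29349
3. Apply sign:   -29349

Answer: -29349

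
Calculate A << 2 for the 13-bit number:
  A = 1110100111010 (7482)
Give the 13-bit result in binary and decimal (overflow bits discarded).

Shift left by 2: drop the top 2 bit(s), append 2 zero(s) on the right.
  1110100111010  ->  discard [11], keep [10100111010], append 00
= 1010011101000

Answer: 1010011101000 (5352)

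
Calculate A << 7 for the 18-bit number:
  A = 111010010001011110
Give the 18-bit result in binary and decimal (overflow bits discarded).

Shift left by 7: drop the top 7 bit(s), append 7 zero(s) on the right.
  111010010001011110  ->  discard [1110100], keep [10001011110], append 0000000
= 100010111100000000

Answer: 100010111100000000 (143104)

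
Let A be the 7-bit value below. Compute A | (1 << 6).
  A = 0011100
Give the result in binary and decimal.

Mask = 1 << 6 = 1000000
Bit 6 of A is 0, so OR-ing with the mask flips it to 1.
  0011100
| 1000000
---------
  1011100

Answer: 1011100 (92)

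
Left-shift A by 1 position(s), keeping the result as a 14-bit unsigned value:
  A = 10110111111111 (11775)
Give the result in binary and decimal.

Shift left by 1: drop the top 1 bit(s), append 1 zero(s) on the right.
  10110111111111  ->  discard [1], keep [0110111111111], append 0
= 01101111111110

Answer: 01101111111110 (7166)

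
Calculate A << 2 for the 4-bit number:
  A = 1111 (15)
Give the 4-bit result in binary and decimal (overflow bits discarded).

Shift left by 2: drop the top 2 bit(s), append 2 zero(s) on the right.
  1111  ->  discard [11], keep [11], append 00
= 1100

Answer: 1100 (12)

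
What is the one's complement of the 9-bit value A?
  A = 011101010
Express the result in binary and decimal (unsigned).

Flip each bit (0->1, 1->0):
  011101010
  100010101

Answer: 100010101 (277)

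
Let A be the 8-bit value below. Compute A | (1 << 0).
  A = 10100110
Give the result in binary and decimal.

Mask = 1 << 0 = 00000001
Bit 0 of A is 0, so OR-ing with the mask flips it to 1.
  10100110
| 00000001
----------
  10100111

Answer: 10100111 (167)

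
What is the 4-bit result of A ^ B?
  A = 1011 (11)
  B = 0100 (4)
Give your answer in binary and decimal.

Apply ^ to each column (1 where bits differ):
  1011
^ 0100
------
  1111

Answer: 1111 (15)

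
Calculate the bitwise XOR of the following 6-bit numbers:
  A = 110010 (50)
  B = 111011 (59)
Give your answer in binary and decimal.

Apply ^ to each column (1 where bits differ):
  110010
^ 111011
--------
  001001

Answer: 001001 (9)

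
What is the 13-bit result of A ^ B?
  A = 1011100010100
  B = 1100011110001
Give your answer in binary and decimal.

Apply ^ to each column (1 where bits differ):
  1011100010100
^ 1100011110001
---------------
  0111111100101

Answer: 0111111100101 (4069)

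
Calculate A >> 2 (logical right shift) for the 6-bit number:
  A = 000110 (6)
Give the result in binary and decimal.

Logical shift right by 2: drop the bottom 2 bit(s), prepend 2 zero(s) on the left.
  000110  ->  keep [0001], discard [10], prepend 00
= 000001

Answer: 000001 (1)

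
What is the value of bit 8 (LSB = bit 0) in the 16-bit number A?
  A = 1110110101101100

Bit 8 is the 9th from the right.
  1110110101101100
         ^
That bit is 1.

Answer: 1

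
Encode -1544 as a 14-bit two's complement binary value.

1. Binary of +1544:  00011000001000
2. Invert bits:     11100111110111
3. Add 1:           11100111111000

Answer: 11100111111000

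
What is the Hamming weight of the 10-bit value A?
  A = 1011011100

1011011100
1-bits at positions (from bit 0 = LSB): 2, 3, 4, 6, 7, 9
Count = 6

Answer: 6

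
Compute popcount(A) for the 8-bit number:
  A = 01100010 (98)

01100010
1-bits at positions (from bit 0 = LSB): 1, 5, 6
Count = 3

Answer: 3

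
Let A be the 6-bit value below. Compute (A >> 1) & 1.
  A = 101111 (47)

Bit 1 is the 2nd from the right.
  101111
      ^
That bit is 1.

Answer: 1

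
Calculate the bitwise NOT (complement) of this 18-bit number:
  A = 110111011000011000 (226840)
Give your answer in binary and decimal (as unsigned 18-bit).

Flip each bit (0->1, 1->0):
  110111011000011000
  001000100111100111

Answer: 001000100111100111 (35303)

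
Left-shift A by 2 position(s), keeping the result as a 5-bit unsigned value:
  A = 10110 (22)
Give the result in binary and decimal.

Shift left by 2: drop the top 2 bit(s), append 2 zero(s) on the right.
  10110  ->  discard [10], keep [110], append 00
= 11000

Answer: 11000 (24)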